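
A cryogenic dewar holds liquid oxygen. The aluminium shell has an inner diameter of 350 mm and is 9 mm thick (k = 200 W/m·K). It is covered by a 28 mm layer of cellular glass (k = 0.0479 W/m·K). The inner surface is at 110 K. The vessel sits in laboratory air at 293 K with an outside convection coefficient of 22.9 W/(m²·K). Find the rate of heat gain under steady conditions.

Radial (spherical) resistances in series:
R_aluminium shell = (1/0.175 − 1/0.184)/(4π×200) = 1.112×10^-4 K/W
R_cellular glass = (1/0.184 − 1/0.212)/(4π×0.0479) = 1.193 K/W
R_outer film = 1/(h·4πr_o²) = 1/(22.9×4π×0.212²) = 0.07732 K/W
R_total = 1.27 K/W
Q = ΔT/R_total = 183/1.27

Q ≈ 144 W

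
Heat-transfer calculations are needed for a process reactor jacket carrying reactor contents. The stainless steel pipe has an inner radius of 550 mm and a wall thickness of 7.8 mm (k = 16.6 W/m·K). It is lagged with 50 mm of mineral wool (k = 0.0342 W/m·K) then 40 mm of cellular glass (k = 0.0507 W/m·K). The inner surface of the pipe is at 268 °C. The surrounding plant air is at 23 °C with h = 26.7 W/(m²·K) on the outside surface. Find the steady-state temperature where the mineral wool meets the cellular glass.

Treating each annulus and film as a series resistance:
R_stainless steel pipe wall = ln(557.8/550)/(2π×16.6×1) = 1.35×10^-4 K/W
R_mineral wool = ln(607.8/557.8)/(2π×0.0342×1) = 0.3995 K/W
R_cellular glass = ln(647.8/607.8)/(2π×0.0507×1) = 0.2001 K/W
R_outer film = 1/(h_o·2πr_oL) = 1/(26.7×2π×0.6478×1) = 0.009202 K/W
R_total = 0.6089 K/W
Q = ΔT/R_total = 245/0.6089
Q = 402 W/m
T_interface = T_inner − Q·ΣR(inner→interface) = 268 − 402×0.3996

T ≈ 107 °C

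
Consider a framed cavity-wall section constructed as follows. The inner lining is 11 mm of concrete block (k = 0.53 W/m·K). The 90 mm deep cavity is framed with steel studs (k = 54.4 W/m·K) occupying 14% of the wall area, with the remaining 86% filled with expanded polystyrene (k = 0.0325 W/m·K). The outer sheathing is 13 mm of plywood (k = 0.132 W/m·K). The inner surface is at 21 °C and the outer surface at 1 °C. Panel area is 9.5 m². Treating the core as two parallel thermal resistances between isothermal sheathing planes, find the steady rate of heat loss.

Sheathing layers in series; stud and cavity paths in parallel between them.
R_inner = 0.011/(0.53×9.5) = 0.002185 K/W
R_stud  = 0.09/(54.4×0.14×9.5) = 0.001244 K/W
R_cav   = 0.09/(0.0325×0.86×9.5) = 0.339 K/W
1/R_core = 1/R_stud + 1/R_cav → R_core = 0.001239 K/W
R_outer = 0.013/(0.132×9.5) = 0.01037 K/W
R_total = 0.01379 K/W
Q = ΔT/R_total = 20/0.01379

Q ≈ 1450 W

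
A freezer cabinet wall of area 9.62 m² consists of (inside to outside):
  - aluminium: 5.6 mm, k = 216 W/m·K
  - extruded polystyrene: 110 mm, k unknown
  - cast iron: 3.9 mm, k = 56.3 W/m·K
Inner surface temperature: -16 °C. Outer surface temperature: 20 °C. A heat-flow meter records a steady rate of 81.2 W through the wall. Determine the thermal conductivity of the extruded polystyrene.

k ≈ 0.0258 W/(m·K)

Using the resistance-network approach (series):
R_aluminium = L/(kA) = 0.0056/(216×9.62) = 2.695×10^-6 K/W
R_cast iron = L/(kA) = 0.0039/(56.3×9.62) = 7.201×10^-6 K/W
Sum of known resistances R_other = 9.896×10^-6 K/W
Total R = ΔT/Q = 36/81.2 = 0.4433 K/W
R_extruded polystyrene = R_total − R_other = 0.4433 K/W
k = L/(R·A) = 0.11/(0.4433×9.62)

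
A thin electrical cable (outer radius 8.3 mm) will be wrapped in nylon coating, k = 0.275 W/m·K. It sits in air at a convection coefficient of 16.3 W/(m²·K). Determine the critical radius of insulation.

r_cr ≈ 16.9 mm

For a cylinder r_cr = k/h = 0.275/16.3
r_cr = 16.9 mm; since the bare radius (8.3 mm) is below r_cr, adding a thin layer of insulation will *increase* heat loss.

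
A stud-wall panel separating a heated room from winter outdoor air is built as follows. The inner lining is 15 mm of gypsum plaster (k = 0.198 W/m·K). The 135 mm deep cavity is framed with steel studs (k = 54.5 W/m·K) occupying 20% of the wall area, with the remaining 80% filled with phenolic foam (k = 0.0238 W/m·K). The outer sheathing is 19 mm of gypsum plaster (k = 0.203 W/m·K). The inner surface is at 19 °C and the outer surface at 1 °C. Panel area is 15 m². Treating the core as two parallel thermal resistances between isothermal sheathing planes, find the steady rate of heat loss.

Q ≈ 1490 W

Sheathing layers in series; stud and cavity paths in parallel between them.
R_inner = 0.015/(0.198×15) = 0.005051 K/W
R_stud  = 0.135/(54.5×0.2×15) = 8.257×10^-4 K/W
R_cav   = 0.135/(0.0238×0.8×15) = 0.4727 K/W
1/R_core = 1/R_stud + 1/R_cav → R_core = 8.242×10^-4 K/W
R_outer = 0.019/(0.203×15) = 0.00624 K/W
R_total = 0.01211 K/W
Q = ΔT/R_total = 18/0.01211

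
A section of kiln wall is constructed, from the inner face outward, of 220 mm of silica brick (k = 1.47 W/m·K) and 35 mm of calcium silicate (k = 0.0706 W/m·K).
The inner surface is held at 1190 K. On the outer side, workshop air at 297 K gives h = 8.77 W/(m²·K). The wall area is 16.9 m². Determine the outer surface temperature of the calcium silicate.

Using the resistance-network approach (series):
R_silica brick = L/(kA) = 0.22/(1.47×16.9) = 0.008856 K/W
R_calcium silicate = L/(kA) = 0.035/(0.0706×16.9) = 0.02933 K/W
R_outer film = 1/(h_o·A) = 1/(8.77×16.9) = 0.006747 K/W
R_total = 0.04494 K/W;  Q = ΔT/R_total = 893/0.04494 = 19870 W
T_interface = T_inner − Q·ΣR(inner→interface) = 1190 − 19900×0.03819

T ≈ 431 K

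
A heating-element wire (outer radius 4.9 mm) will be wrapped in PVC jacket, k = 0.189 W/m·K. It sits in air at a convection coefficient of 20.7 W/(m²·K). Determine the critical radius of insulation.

r_cr ≈ 9.13 mm

For a cylinder r_cr = k/h = 0.189/20.7
r_cr = 9.13 mm; since the bare radius (4.9 mm) is below r_cr, adding a thin layer of insulation will *increase* heat loss.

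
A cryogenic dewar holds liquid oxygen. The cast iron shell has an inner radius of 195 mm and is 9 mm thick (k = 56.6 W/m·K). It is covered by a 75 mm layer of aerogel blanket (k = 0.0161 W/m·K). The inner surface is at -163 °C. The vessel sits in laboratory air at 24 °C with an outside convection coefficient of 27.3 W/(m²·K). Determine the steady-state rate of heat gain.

Q ≈ 28.5 W

Each spherical layer contributes R = (1/r_i − 1/r_o)/(4πk):
R_cast iron shell = (1/0.195 − 1/0.204)/(4π×56.6) = 3.181×10^-4 K/W
R_aerogel blanket = (1/0.204 − 1/0.279)/(4π×0.0161) = 6.513 K/W
R_outer film = 1/(h·4πr_o²) = 1/(27.3×4π×0.279²) = 0.03745 K/W
R_total = 6.551 K/W
Q = ΔT/R_total = 187/6.551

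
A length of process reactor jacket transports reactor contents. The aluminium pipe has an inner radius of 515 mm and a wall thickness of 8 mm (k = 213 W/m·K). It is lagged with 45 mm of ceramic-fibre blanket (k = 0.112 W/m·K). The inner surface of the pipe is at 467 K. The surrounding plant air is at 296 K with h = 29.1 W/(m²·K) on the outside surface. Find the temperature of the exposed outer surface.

Treating each annulus and film as a series resistance:
R_aluminium pipe wall = ln(523/515)/(2π×213×1) = 1.152×10^-5 K/W
R_ceramic-fibre blanket = ln(568/523)/(2π×0.112×1) = 0.1173 K/W
R_outer film = 1/(h_o·2πr_oL) = 1/(29.1×2π×0.568×1) = 0.009629 K/W
R_total = 0.1269 K/W
Q = ΔT/R_total = 171/0.1269
Q = 1350 W/m
T_interface = T_inner − Q·ΣR(inner→interface) = 467 − 1350×0.1173

T ≈ 309 K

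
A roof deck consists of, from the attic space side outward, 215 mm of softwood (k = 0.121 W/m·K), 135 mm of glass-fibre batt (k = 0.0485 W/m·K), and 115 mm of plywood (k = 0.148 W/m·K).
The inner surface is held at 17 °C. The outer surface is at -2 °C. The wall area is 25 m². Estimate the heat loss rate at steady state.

Q ≈ 89 W

Treating each layer as a thermal resistance in series:
R_softwood = L/(kA) = 0.215/(0.121×25) = 0.07107 K/W
R_glass-fibre batt = L/(kA) = 0.135/(0.0485×25) = 0.1113 K/W
R_plywood = L/(kA) = 0.115/(0.148×25) = 0.03108 K/W
R_total = 0.2135 K/W
Q = ΔT / R_total = 19 / 0.2135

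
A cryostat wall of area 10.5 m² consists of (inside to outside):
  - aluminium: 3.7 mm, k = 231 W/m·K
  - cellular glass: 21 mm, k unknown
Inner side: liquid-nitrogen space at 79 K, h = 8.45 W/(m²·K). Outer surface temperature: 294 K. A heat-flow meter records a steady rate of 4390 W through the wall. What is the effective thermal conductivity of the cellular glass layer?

k ≈ 0.053 W/(m·K)

Series thermal resistances:
R_inner film = 1/(h_i·A) = 1/(8.45×10.5) = 0.01127 K/W
R_aluminium = L/(kA) = 0.0037/(231×10.5) = 1.525×10^-6 K/W
Sum of known resistances R_other = 0.01127 K/W
Total R = ΔT/Q = 215/4390 = 0.04897 K/W
R_cellular glass = R_total − R_other = 0.0377 K/W
k = L/(R·A) = 0.021/(0.0377×10.5)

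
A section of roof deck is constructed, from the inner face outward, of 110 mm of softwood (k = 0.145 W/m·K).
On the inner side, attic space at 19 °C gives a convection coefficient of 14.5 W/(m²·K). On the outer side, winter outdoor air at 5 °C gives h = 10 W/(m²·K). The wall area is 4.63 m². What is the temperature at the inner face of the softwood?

T ≈ 18 °C

Treating each layer as a thermal resistance in series:
R_inner film = 1/(h_i·A) = 1/(14.5×4.63) = 0.0149 K/W
R_softwood = L/(kA) = 0.11/(0.145×4.63) = 0.1638 K/W
R_outer film = 1/(h_o·A) = 1/(10×4.63) = 0.0216 K/W
R_total = 0.2003 K/W;  Q = ΔT/R_total = 14/0.2003 = 69.88 W
T_interface = T_inner − Q·ΣR(inner→interface) = 19 − 69.9×0.0149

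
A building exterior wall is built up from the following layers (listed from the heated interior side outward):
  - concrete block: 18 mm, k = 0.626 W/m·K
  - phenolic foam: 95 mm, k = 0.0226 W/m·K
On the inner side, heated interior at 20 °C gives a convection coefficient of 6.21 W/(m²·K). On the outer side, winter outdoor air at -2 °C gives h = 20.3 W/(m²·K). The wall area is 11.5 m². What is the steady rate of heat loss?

Model the wall as resistances in series:
R_inner film = 1/(h_i·A) = 1/(6.21×11.5) = 0.014 K/W
R_concrete block = L/(kA) = 0.018/(0.626×11.5) = 0.0025 K/W
R_phenolic foam = L/(kA) = 0.095/(0.0226×11.5) = 0.3655 K/W
R_outer film = 1/(h_o·A) = 1/(20.3×11.5) = 0.004284 K/W
R_total = 0.3863 K/W
Q = ΔT / R_total = 22 / 0.3863

Q ≈ 56.9 W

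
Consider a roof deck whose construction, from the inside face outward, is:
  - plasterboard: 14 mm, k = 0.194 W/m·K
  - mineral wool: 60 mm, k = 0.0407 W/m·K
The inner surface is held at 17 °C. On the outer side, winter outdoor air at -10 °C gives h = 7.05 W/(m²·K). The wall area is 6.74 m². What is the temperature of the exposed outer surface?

Thermal resistances in series:
R_plasterboard = L/(kA) = 0.014/(0.194×6.74) = 0.01071 K/W
R_mineral wool = L/(kA) = 0.06/(0.0407×6.74) = 0.2187 K/W
R_outer film = 1/(h_o·A) = 1/(7.05×6.74) = 0.02105 K/W
R_total = 0.2505 K/W;  Q = ΔT/R_total = 27/0.2505 = 107.8 W
T_interface = T_inner − Q·ΣR(inner→interface) = 17 − 108×0.2294

T ≈ -7.73 °C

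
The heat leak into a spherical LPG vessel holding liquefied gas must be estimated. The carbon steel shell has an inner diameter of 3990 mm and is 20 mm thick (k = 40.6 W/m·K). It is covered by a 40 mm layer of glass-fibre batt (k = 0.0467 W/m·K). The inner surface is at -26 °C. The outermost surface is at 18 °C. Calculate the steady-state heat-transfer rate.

Q ≈ 2670 W

Spherical conduction: R = (1/r_in − 1/r_out)/(4πk) per layer; series-sum.
R_carbon steel shell = (1/1.995 − 1/2.015)/(4π×40.6) = 9.752×10^-6 K/W
R_glass-fibre batt = (1/2.015 − 1/2.055)/(4π×0.0467) = 0.01646 K/W
R_total = 0.01647 K/W
Q = ΔT/R_total = 44/0.01647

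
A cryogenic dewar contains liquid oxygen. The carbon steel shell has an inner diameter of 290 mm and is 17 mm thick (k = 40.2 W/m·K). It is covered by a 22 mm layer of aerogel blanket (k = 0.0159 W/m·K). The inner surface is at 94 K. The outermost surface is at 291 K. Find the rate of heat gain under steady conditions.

Each spherical layer contributes R = (1/r_i − 1/r_o)/(4πk):
R_carbon steel shell = (1/0.145 − 1/0.162)/(4π×40.2) = 0.001433 K/W
R_aerogel blanket = (1/0.162 − 1/0.184)/(4π×0.0159) = 3.694 K/W
R_total = 3.695 K/W
Q = ΔT/R_total = 197/3.695

Q ≈ 53.3 W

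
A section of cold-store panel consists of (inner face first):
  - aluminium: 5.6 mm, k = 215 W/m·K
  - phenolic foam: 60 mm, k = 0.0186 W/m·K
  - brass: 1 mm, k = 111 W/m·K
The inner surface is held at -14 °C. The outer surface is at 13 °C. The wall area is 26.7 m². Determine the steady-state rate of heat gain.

Q ≈ 223 W

Series thermal resistances:
R_aluminium = L/(kA) = 0.0056/(215×26.7) = 9.755×10^-7 K/W
R_phenolic foam = L/(kA) = 0.06/(0.0186×26.7) = 0.1208 K/W
R_brass = L/(kA) = 0.001/(111×26.7) = 3.374×10^-7 K/W
R_total = 0.1208 K/W
Q = ΔT / R_total = 27 / 0.1208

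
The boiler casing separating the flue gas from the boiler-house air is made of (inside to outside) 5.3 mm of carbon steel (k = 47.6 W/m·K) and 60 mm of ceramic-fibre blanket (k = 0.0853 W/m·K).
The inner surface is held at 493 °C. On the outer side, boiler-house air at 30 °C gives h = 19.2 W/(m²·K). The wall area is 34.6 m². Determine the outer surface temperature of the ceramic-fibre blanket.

T ≈ 61.9 °C

Model the wall as resistances in series:
R_carbon steel = L/(kA) = 0.0053/(47.6×34.6) = 3.218×10^-6 K/W
R_ceramic-fibre blanket = L/(kA) = 0.06/(0.0853×34.6) = 0.02033 K/W
R_outer film = 1/(h_o·A) = 1/(19.2×34.6) = 0.001505 K/W
R_total = 0.02184 K/W;  Q = ΔT/R_total = 463/0.02184 = 21200 W
T_interface = T_inner − Q·ΣR(inner→interface) = 493 − 21200×0.02033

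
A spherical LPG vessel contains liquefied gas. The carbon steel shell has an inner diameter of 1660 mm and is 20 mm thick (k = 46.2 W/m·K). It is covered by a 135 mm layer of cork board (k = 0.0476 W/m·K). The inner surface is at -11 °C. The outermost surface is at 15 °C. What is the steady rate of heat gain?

Q ≈ 96.4 W

Radial (spherical) resistances in series:
R_carbon steel shell = (1/0.83 − 1/0.85)/(4π×46.2) = 4.883×10^-5 K/W
R_cork board = (1/0.85 − 1/0.985)/(4π×0.0476) = 0.2696 K/W
R_total = 0.2696 K/W
Q = ΔT/R_total = 26/0.2696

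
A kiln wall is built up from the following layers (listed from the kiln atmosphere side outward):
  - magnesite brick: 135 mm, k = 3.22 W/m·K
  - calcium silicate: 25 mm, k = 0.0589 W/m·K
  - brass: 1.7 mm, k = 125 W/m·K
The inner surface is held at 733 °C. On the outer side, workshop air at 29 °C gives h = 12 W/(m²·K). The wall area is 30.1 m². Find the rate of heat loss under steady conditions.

Thermal resistances in series:
R_magnesite brick = L/(kA) = 0.135/(3.22×30.1) = 0.001393 K/W
R_calcium silicate = L/(kA) = 0.025/(0.0589×30.1) = 0.0141 K/W
R_brass = L/(kA) = 0.0017/(125×30.1) = 4.518×10^-7 K/W
R_outer film = 1/(h_o·A) = 1/(12×30.1) = 0.002769 K/W
R_total = 0.01826 K/W
Q = ΔT / R_total = 704 / 0.01826

Q ≈ 38500 W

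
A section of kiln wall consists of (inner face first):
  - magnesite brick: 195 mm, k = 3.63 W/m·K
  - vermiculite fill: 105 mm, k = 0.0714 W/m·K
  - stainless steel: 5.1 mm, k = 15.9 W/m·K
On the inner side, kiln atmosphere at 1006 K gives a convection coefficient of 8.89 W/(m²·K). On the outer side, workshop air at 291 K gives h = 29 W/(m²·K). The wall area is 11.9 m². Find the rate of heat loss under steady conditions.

Treating each layer as a thermal resistance in series:
R_inner film = 1/(h_i·A) = 1/(8.89×11.9) = 0.009453 K/W
R_magnesite brick = L/(kA) = 0.195/(3.63×11.9) = 0.004514 K/W
R_vermiculite fill = L/(kA) = 0.105/(0.0714×11.9) = 0.1236 K/W
R_stainless steel = L/(kA) = 0.0051/(15.9×11.9) = 2.695×10^-5 K/W
R_outer film = 1/(h_o·A) = 1/(29×11.9) = 0.002898 K/W
R_total = 0.1405 K/W
Q = ΔT / R_total = 715 / 0.1405

Q ≈ 5090 W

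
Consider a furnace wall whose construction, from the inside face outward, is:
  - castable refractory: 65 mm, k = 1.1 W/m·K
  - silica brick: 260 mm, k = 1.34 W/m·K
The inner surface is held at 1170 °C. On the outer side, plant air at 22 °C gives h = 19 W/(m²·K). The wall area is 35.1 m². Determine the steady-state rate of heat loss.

Thermal resistances in series:
R_castable refractory = L/(kA) = 0.065/(1.1×35.1) = 0.001684 K/W
R_silica brick = L/(kA) = 0.26/(1.34×35.1) = 0.005528 K/W
R_outer film = 1/(h_o·A) = 1/(19×35.1) = 0.001499 K/W
R_total = 0.008711 K/W
Q = ΔT / R_total = 1148 / 0.008711

Q ≈ 132000 W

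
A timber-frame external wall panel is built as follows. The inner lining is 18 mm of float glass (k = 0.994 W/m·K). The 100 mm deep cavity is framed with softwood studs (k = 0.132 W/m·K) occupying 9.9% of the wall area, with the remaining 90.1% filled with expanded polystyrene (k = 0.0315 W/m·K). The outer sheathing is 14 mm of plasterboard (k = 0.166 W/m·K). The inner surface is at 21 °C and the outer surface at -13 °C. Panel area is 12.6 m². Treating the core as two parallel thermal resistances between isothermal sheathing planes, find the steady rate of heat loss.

Sheathing layers in series; stud and cavity paths in parallel between them.
R_inner = 0.018/(0.994×12.6) = 0.001437 K/W
R_stud  = 0.1/(0.132×0.099×12.6) = 0.6073 K/W
R_cav   = 0.1/(0.0315×0.901×12.6) = 0.2796 K/W
1/R_core = 1/R_stud + 1/R_cav → R_core = 0.1915 K/W
R_outer = 0.014/(0.166×12.6) = 0.006693 K/W
R_total = 0.1996 K/W
Q = ΔT/R_total = 34/0.1996

Q ≈ 170 W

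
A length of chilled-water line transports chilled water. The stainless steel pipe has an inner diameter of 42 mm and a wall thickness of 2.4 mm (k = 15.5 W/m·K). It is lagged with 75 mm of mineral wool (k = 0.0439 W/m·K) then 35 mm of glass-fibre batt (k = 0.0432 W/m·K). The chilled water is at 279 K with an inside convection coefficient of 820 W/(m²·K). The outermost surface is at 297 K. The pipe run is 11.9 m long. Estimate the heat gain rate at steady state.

Q ≈ 33.8 W

Treating each annulus and film as a series resistance:
R_inner film = 1/(h_i·2πr₁L) = 1/(820×2π×0.021×11.9) = 7.767×10^-4 K/W
R_stainless steel pipe wall = ln(23.4/21)/(2π×15.5×11.9) = 9.337×10^-5 K/W
R_mineral wool = ln(98.4/23.4)/(2π×0.0439×11.9) = 0.4376 K/W
R_glass-fibre batt = ln(133.4/98.4)/(2π×0.0432×11.9) = 0.09421 K/W
R_total = 0.5327 K/W
Q = ΔT/R_total = 18/0.5327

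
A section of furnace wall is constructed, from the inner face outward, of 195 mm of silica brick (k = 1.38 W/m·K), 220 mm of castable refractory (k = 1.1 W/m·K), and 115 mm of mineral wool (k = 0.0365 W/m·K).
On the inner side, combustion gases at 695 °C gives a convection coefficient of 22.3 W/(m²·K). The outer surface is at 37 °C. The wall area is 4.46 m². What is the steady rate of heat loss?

Q ≈ 830 W

Using the resistance-network approach (series):
R_inner film = 1/(h_i·A) = 1/(22.3×4.46) = 0.01005 K/W
R_silica brick = L/(kA) = 0.195/(1.38×4.46) = 0.03168 K/W
R_castable refractory = L/(kA) = 0.22/(1.1×4.46) = 0.04484 K/W
R_mineral wool = L/(kA) = 0.115/(0.0365×4.46) = 0.7064 K/W
R_total = 0.793 K/W
Q = ΔT / R_total = 658 / 0.793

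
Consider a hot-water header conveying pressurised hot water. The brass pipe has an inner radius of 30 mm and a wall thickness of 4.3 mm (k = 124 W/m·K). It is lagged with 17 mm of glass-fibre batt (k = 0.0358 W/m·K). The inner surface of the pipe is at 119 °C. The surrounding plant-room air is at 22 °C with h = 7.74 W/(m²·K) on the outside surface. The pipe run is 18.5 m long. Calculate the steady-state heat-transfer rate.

Treating each annulus and film as a series resistance:
R_brass pipe wall = ln(34.3/30)/(2π×124×18.5) = 9.293×10^-6 K/W
R_glass-fibre batt = ln(51.3/34.3)/(2π×0.0358×18.5) = 0.09673 K/W
R_outer film = 1/(h_o·2πr_oL) = 1/(7.74×2π×0.0513×18.5) = 0.02167 K/W
R_total = 0.1184 K/W
Q = ΔT/R_total = 97/0.1184

Q ≈ 819 W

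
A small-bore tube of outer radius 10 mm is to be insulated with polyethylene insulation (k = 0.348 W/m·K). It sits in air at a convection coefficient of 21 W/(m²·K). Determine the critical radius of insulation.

r_cr ≈ 16.6 mm

For a cylinder r_cr = k/h = 0.348/21
r_cr = 16.6 mm; since the bare radius (10 mm) is below r_cr, adding a thin layer of insulation will *increase* heat loss.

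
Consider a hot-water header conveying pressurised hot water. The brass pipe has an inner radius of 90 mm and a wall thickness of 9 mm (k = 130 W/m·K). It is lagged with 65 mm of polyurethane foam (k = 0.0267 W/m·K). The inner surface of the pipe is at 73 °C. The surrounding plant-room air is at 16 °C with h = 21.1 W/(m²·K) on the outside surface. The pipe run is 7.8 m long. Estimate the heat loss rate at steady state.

Q ≈ 146 W

Cylindrical conduction, so R = ln(r₂/r₁)/(2πkL) per layer, in series:
R_brass pipe wall = ln(99/90)/(2π×130×7.8) = 1.496×10^-5 K/W
R_polyurethane foam = ln(164/99)/(2π×0.0267×7.8) = 0.3857 K/W
R_outer film = 1/(h_o·2πr_oL) = 1/(21.1×2π×0.164×7.8) = 0.005897 K/W
R_total = 0.3916 K/W
Q = ΔT/R_total = 57/0.3916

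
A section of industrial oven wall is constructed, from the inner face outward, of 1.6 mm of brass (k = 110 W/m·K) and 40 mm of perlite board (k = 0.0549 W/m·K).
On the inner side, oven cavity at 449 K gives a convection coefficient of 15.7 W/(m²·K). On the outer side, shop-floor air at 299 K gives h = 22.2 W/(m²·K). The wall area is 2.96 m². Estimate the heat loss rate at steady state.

Model the wall as resistances in series:
R_inner film = 1/(h_i·A) = 1/(15.7×2.96) = 0.02152 K/W
R_brass = L/(kA) = 0.0016/(110×2.96) = 4.914×10^-6 K/W
R_perlite board = L/(kA) = 0.04/(0.0549×2.96) = 0.2461 K/W
R_outer film = 1/(h_o·A) = 1/(22.2×2.96) = 0.01522 K/W
R_total = 0.2829 K/W
Q = ΔT / R_total = 150 / 0.2829

Q ≈ 530 W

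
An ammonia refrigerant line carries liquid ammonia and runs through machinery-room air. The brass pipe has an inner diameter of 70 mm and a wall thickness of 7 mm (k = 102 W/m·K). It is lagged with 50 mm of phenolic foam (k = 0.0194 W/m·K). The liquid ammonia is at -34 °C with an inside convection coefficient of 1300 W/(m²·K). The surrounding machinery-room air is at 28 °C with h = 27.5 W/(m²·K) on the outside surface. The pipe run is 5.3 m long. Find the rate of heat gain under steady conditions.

Q ≈ 50.6 W

Cylindrical conduction, so R = ln(r₂/r₁)/(2πkL) per layer, in series:
R_inner film = 1/(h_i·2πr₁L) = 1/(1300×2π×0.035×5.3) = 6.6×10^-4 K/W
R_brass pipe wall = ln(42/35)/(2π×102×5.3) = 5.368×10^-5 K/W
R_phenolic foam = ln(92/42)/(2π×0.0194×5.3) = 1.214 K/W
R_outer film = 1/(h_o·2πr_oL) = 1/(27.5×2π×0.092×5.3) = 0.01187 K/W
R_total = 1.226 K/W
Q = ΔT/R_total = 62/1.226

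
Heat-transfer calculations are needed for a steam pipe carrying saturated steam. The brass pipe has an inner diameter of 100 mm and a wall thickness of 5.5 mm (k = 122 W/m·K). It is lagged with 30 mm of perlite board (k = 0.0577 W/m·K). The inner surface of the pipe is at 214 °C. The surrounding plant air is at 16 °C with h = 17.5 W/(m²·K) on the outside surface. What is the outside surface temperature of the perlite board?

Per-layer cylindrical resistances, series-summed:
R_brass pipe wall = ln(55.5/50)/(2π×122×1) = 1.361×10^-4 K/W
R_perlite board = ln(85.5/55.5)/(2π×0.0577×1) = 1.192 K/W
R_outer film = 1/(h_o·2πr_oL) = 1/(17.5×2π×0.0855×1) = 0.1064 K/W
R_total = 1.298 K/W
Q = ΔT/R_total = 198/1.298
Q = 152 W/m
T_interface = T_inner − Q·ΣR(inner→interface) = 214 − 152×1.192

T ≈ 32.2 °C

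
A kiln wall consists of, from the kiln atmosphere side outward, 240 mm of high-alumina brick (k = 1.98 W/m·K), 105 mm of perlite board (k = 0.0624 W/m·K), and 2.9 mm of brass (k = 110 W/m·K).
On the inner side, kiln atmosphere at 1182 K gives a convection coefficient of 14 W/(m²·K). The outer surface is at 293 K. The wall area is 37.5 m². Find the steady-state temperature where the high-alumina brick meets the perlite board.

Using the resistance-network approach (series):
R_inner film = 1/(h_i·A) = 1/(14×37.5) = 0.001905 K/W
R_high-alumina brick = L/(kA) = 0.24/(1.98×37.5) = 0.003232 K/W
R_perlite board = L/(kA) = 0.105/(0.0624×37.5) = 0.04487 K/W
R_brass = L/(kA) = 0.0029/(110×37.5) = 7.03×10^-7 K/W
R_total = 0.05001 K/W;  Q = ΔT/R_total = 889/0.05001 = 17780 W
T_interface = T_inner − Q·ΣR(inner→interface) = 1182 − 17800×0.005137

T ≈ 1090 K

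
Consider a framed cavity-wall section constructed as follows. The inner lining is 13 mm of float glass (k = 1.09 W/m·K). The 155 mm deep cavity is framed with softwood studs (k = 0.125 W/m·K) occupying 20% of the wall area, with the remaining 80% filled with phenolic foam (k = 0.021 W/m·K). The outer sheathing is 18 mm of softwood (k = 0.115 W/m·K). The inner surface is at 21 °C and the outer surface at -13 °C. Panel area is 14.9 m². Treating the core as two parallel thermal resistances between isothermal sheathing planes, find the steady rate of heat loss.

Sheathing layers in series; stud and cavity paths in parallel between them.
R_inner = 0.013/(1.09×14.9) = 8.004×10^-4 K/W
R_stud  = 0.155/(0.125×0.2×14.9) = 0.4161 K/W
R_cav   = 0.155/(0.021×0.8×14.9) = 0.6192 K/W
1/R_core = 1/R_stud + 1/R_cav → R_core = 0.2489 K/W
R_outer = 0.018/(0.115×14.9) = 0.0105 K/W
R_total = 0.2602 K/W
Q = ΔT/R_total = 34/0.2602

Q ≈ 131 W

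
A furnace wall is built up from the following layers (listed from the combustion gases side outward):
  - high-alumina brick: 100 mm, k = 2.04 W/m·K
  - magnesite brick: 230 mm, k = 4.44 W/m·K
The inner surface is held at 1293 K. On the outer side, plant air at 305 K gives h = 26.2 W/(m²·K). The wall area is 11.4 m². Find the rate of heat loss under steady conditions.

Using the resistance-network approach (series):
R_high-alumina brick = L/(kA) = 0.1/(2.04×11.4) = 0.0043 K/W
R_magnesite brick = L/(kA) = 0.23/(4.44×11.4) = 0.004544 K/W
R_outer film = 1/(h_o·A) = 1/(26.2×11.4) = 0.003348 K/W
R_total = 0.01219 K/W
Q = ΔT / R_total = 988 / 0.01219

Q ≈ 81000 W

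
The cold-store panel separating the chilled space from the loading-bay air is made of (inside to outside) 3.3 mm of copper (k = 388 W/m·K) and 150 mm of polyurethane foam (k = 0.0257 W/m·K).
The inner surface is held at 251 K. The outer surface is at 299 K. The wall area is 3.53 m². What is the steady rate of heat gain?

Q ≈ 29 W

Model the wall as resistances in series:
R_copper = L/(kA) = 0.0033/(388×3.53) = 2.409×10^-6 K/W
R_polyurethane foam = L/(kA) = 0.15/(0.0257×3.53) = 1.653 K/W
R_total = 1.653 K/W
Q = ΔT / R_total = 48 / 1.653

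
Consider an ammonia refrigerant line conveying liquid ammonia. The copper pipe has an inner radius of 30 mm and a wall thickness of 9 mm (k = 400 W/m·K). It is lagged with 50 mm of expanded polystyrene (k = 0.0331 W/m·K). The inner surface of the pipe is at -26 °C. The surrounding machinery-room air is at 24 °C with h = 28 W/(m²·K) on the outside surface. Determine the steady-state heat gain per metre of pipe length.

For a radial system each layer contributes R = ln(r_out/r_in)/(2πkL); films add R = 1/(hA).
R_copper pipe wall = ln(39/30)/(2π×400×1) = 1.044×10^-4 K/W
R_expanded polystyrene = ln(89/39)/(2π×0.0331×1) = 3.967 K/W
R_outer film = 1/(h_o·2πr_oL) = 1/(28×2π×0.089×1) = 0.06387 K/W
R_total = 4.031 K/W
Q = ΔT/R_total = 50/4.031

q′ ≈ 12.4 W/m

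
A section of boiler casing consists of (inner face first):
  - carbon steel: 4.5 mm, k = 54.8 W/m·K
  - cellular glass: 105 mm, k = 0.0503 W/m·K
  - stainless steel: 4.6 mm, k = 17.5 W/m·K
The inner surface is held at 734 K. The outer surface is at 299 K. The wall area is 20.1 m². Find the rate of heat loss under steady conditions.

Q ≈ 4190 W

Series thermal resistances:
R_carbon steel = L/(kA) = 0.0045/(54.8×20.1) = 4.085×10^-6 K/W
R_cellular glass = L/(kA) = 0.105/(0.0503×20.1) = 0.1039 K/W
R_stainless steel = L/(kA) = 0.0046/(17.5×20.1) = 1.308×10^-5 K/W
R_total = 0.1039 K/W
Q = ΔT / R_total = 435 / 0.1039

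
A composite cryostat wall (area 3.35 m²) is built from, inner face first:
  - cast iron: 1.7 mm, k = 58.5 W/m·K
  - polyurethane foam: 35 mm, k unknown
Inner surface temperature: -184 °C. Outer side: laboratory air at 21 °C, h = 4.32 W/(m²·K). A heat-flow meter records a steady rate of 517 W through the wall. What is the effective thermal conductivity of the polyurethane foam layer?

Treating each layer as a thermal resistance in series:
R_cast iron = L/(kA) = 0.0017/(58.5×3.35) = 8.675×10^-6 K/W
R_outer film = 1/(h_o·A) = 1/(4.32×3.35) = 0.0691 K/W
Sum of known resistances R_other = 0.06911 K/W
Total R = ΔT/Q = 205/517 = 0.3965 K/W
R_polyurethane foam = R_total − R_other = 0.3274 K/W
k = L/(R·A) = 0.035/(0.3274×3.35)

k ≈ 0.0319 W/(m·K)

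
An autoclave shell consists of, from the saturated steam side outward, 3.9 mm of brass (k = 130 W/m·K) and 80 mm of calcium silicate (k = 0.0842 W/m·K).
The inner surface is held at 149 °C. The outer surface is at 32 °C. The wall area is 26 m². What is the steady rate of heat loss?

Treating each layer as a thermal resistance in series:
R_brass = L/(kA) = 0.0039/(130×26) = 1.154×10^-6 K/W
R_calcium silicate = L/(kA) = 0.08/(0.0842×26) = 0.03654 K/W
R_total = 0.03654 K/W
Q = ΔT / R_total = 117 / 0.03654

Q ≈ 3200 W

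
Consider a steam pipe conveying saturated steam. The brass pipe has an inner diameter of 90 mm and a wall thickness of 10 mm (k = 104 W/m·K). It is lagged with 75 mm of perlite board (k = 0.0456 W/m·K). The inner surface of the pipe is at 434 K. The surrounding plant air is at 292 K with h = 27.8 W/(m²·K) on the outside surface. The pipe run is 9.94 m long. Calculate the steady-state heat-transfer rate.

Q ≈ 463 W

Radial resistances (cylindrical: R_cond = ln(r_o/r_i)/(2πkL), R_conv = 1/(h·2πrL)):
R_brass pipe wall = ln(55/45)/(2π×104×9.94) = 3.089×10^-5 K/W
R_perlite board = ln(130/55)/(2π×0.0456×9.94) = 0.302 K/W
R_outer film = 1/(h_o·2πr_oL) = 1/(27.8×2π×0.13×9.94) = 0.00443 K/W
R_total = 0.3065 K/W
Q = ΔT/R_total = 142/0.3065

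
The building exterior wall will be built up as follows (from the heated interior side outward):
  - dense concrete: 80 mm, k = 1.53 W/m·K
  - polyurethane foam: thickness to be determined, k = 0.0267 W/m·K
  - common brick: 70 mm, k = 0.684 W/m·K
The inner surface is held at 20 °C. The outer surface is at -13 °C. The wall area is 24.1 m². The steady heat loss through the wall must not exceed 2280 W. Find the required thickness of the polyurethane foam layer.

L ≈ 5.18 mm

Thermal resistances in series:
R_dense concrete = L/(kA) = 0.08/(1.53×24.1) = 0.00217 K/W
R_common brick = L/(kA) = 0.07/(0.684×24.1) = 0.004246 K/W
Sum of the known resistances R_other = 0.006416 K/W
Required total resistance R_tot = ΔT/Q_allow = 33/2280 = 0.01447 K/W
R_polyurethane foam = R_tot − R_other = 0.008058 K/W
L = R·k·A = 0.008058×0.0267×24.1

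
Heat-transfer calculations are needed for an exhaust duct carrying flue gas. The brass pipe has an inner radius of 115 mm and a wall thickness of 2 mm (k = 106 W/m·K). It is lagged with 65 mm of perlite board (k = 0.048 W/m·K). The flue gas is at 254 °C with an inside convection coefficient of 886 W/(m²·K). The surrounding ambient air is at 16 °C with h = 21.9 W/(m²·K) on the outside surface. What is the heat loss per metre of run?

q′ ≈ 158 W/m

Treating each annulus and film as a series resistance:
R_inner film = 1/(h_i·2πr₁L) = 1/(886×2π×0.115×1) = 0.001562 K/W
R_brass pipe wall = ln(117/115)/(2π×106×1) = 2.589×10^-5 K/W
R_perlite board = ln(182/117)/(2π×0.048×1) = 1.465 K/W
R_outer film = 1/(h_o·2πr_oL) = 1/(21.9×2π×0.182×1) = 0.03993 K/W
R_total = 1.507 K/W
Q = ΔT/R_total = 238/1.507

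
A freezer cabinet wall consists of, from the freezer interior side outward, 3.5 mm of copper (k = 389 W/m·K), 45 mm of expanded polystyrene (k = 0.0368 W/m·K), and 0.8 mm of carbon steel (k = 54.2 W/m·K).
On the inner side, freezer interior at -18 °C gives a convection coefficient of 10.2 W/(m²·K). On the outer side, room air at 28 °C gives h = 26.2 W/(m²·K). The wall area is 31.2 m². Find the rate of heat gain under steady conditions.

Q ≈ 1060 W

Thermal resistances in series:
R_inner film = 1/(h_i·A) = 1/(10.2×31.2) = 0.003142 K/W
R_copper = L/(kA) = 0.0035/(389×31.2) = 2.884×10^-7 K/W
R_expanded polystyrene = L/(kA) = 0.045/(0.0368×31.2) = 0.03919 K/W
R_carbon steel = L/(kA) = 0.0008/(54.2×31.2) = 4.731×10^-7 K/W
R_outer film = 1/(h_o·A) = 1/(26.2×31.2) = 0.001223 K/W
R_total = 0.04356 K/W
Q = ΔT / R_total = 46 / 0.04356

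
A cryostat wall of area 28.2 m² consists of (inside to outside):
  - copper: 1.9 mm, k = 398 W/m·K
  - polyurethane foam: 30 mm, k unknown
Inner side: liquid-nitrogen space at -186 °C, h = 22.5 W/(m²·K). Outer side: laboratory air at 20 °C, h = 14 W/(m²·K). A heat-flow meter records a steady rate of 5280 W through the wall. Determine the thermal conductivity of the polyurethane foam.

k ≈ 0.0305 W/(m·K)

Thermal resistances in series:
R_inner film = 1/(h_i·A) = 1/(22.5×28.2) = 0.001576 K/W
R_copper = L/(kA) = 0.0019/(398×28.2) = 1.693×10^-7 K/W
R_outer film = 1/(h_o·A) = 1/(14×28.2) = 0.002533 K/W
Sum of known resistances R_other = 0.004109 K/W
Total R = ΔT/Q = 206/5280 = 0.03902 K/W
R_polyurethane foam = R_total − R_other = 0.03491 K/W
k = L/(R·A) = 0.03/(0.03491×28.2)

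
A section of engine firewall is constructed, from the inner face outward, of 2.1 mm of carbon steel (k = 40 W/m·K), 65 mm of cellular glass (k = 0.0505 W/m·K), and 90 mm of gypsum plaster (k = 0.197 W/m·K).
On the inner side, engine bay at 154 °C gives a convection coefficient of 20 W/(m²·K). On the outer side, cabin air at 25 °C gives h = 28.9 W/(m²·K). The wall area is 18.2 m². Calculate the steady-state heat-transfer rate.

Q ≈ 1280 W

Thermal resistances in series:
R_inner film = 1/(h_i·A) = 1/(20×18.2) = 0.002747 K/W
R_carbon steel = L/(kA) = 0.0021/(40×18.2) = 2.885×10^-6 K/W
R_cellular glass = L/(kA) = 0.065/(0.0505×18.2) = 0.07072 K/W
R_gypsum plaster = L/(kA) = 0.09/(0.197×18.2) = 0.0251 K/W
R_outer film = 1/(h_o·A) = 1/(28.9×18.2) = 0.001901 K/W
R_total = 0.1005 K/W
Q = ΔT / R_total = 129 / 0.1005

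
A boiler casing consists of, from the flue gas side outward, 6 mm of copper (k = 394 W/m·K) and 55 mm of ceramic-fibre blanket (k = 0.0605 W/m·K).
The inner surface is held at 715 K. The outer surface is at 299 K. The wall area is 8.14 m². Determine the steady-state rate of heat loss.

Q ≈ 3720 W

Series thermal resistances:
R_copper = L/(kA) = 0.006/(394×8.14) = 1.871×10^-6 K/W
R_ceramic-fibre blanket = L/(kA) = 0.055/(0.0605×8.14) = 0.1117 K/W
R_total = 0.1117 K/W
Q = ΔT / R_total = 416 / 0.1117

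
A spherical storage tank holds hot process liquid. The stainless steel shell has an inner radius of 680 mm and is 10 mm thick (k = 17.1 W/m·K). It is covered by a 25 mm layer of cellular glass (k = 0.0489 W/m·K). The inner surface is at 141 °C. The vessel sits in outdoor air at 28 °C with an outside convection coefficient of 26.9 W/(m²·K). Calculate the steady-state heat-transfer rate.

Each spherical layer contributes R = (1/r_i − 1/r_o)/(4πk):
R_stainless steel shell = (1/0.68 − 1/0.69)/(4π×17.1) = 9.918×10^-5 K/W
R_cellular glass = (1/0.69 − 1/0.715)/(4π×0.0489) = 0.08246 K/W
R_outer film = 1/(h·4πr_o²) = 1/(26.9×4π×0.715²) = 0.005787 K/W
R_total = 0.08835 K/W
Q = ΔT/R_total = 113/0.08835

Q ≈ 1280 W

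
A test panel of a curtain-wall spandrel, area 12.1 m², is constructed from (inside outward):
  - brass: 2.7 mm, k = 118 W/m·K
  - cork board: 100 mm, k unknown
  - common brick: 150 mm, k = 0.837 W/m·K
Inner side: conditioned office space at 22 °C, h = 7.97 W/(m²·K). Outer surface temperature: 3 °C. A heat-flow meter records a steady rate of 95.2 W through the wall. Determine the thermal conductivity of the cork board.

Using the resistance-network approach (series):
R_inner film = 1/(h_i·A) = 1/(7.97×12.1) = 0.01037 K/W
R_brass = L/(kA) = 0.0027/(118×12.1) = 1.891×10^-6 K/W
R_common brick = L/(kA) = 0.15/(0.837×12.1) = 0.01481 K/W
Sum of known resistances R_other = 0.02518 K/W
Total R = ΔT/Q = 19/95.2 = 0.1996 K/W
R_cork board = R_total − R_other = 0.1744 K/W
k = L/(R·A) = 0.1/(0.1744×12.1)

k ≈ 0.0474 W/(m·K)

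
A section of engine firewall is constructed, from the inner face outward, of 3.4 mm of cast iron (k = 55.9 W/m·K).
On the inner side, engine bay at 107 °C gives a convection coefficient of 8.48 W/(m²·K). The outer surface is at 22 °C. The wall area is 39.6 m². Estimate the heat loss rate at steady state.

Model the wall as resistances in series:
R_inner film = 1/(h_i·A) = 1/(8.48×39.6) = 0.002978 K/W
R_cast iron = L/(kA) = 0.0034/(55.9×39.6) = 1.536×10^-6 K/W
R_total = 0.002979 K/W
Q = ΔT / R_total = 85 / 0.002979

Q ≈ 28500 W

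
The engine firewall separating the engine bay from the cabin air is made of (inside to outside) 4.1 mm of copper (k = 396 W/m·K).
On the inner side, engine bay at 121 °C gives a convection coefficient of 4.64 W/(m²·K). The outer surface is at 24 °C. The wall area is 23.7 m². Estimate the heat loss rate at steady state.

Using the resistance-network approach (series):
R_inner film = 1/(h_i·A) = 1/(4.64×23.7) = 0.009094 K/W
R_copper = L/(kA) = 0.0041/(396×23.7) = 4.369×10^-7 K/W
R_total = 0.009094 K/W
Q = ΔT / R_total = 97 / 0.009094

Q ≈ 10700 W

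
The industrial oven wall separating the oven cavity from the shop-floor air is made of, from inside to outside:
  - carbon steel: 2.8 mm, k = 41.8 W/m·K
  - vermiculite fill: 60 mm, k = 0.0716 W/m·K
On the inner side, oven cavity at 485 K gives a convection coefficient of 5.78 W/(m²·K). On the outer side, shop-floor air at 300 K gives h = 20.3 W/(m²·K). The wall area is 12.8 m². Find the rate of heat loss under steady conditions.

Q ≈ 2230 W

Thermal resistances in series:
R_inner film = 1/(h_i·A) = 1/(5.78×12.8) = 0.01352 K/W
R_carbon steel = L/(kA) = 0.0028/(41.8×12.8) = 5.233×10^-6 K/W
R_vermiculite fill = L/(kA) = 0.06/(0.0716×12.8) = 0.06547 K/W
R_outer film = 1/(h_o·A) = 1/(20.3×12.8) = 0.003849 K/W
R_total = 0.08284 K/W
Q = ΔT / R_total = 185 / 0.08284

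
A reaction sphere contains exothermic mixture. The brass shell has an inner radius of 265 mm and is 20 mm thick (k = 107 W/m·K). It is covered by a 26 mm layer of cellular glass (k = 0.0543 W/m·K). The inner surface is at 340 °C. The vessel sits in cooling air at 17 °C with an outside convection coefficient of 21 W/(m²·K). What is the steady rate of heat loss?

Each spherical layer contributes R = (1/r_i − 1/r_o)/(4πk):
R_brass shell = (1/0.265 − 1/0.285)/(4π×107) = 1.969×10^-4 K/W
R_cellular glass = (1/0.285 − 1/0.311)/(4π×0.0543) = 0.4299 K/W
R_outer film = 1/(h·4πr_o²) = 1/(21×4π×0.311²) = 0.03918 K/W
R_total = 0.4693 K/W
Q = ΔT/R_total = 323/0.4693

Q ≈ 688 W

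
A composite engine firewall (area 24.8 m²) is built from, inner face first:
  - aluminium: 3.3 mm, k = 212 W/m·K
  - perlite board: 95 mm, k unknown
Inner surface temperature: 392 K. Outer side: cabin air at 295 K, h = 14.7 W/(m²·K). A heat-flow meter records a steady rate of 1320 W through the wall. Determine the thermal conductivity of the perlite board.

Using the resistance-network approach (series):
R_aluminium = L/(kA) = 0.0033/(212×24.8) = 6.277×10^-7 K/W
R_outer film = 1/(h_o·A) = 1/(14.7×24.8) = 0.002743 K/W
Sum of known resistances R_other = 0.002744 K/W
Total R = ΔT/Q = 97/1320 = 0.07348 K/W
R_perlite board = R_total − R_other = 0.07074 K/W
k = L/(R·A) = 0.095/(0.07074×24.8)

k ≈ 0.0542 W/(m·K)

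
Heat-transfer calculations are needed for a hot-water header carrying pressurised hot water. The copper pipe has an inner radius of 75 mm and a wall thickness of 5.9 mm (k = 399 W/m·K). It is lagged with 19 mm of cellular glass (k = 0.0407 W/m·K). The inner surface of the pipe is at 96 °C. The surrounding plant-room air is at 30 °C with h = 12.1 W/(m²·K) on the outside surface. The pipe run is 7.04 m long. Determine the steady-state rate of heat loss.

Q ≈ 486 W

Per-layer cylindrical resistances, series-summed:
R_copper pipe wall = ln(80.9/75)/(2π×399×7.04) = 4.291×10^-6 K/W
R_cellular glass = ln(99.9/80.9)/(2π×0.0407×7.04) = 0.1172 K/W
R_outer film = 1/(h_o·2πr_oL) = 1/(12.1×2π×0.0999×7.04) = 0.0187 K/W
R_total = 0.1359 K/W
Q = ΔT/R_total = 66/0.1359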